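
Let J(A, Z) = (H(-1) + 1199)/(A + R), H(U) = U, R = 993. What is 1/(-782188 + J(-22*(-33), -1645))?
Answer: -1719/1344579974 ≈ -1.2785e-6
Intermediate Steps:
J(A, Z) = 1198/(993 + A) (J(A, Z) = (-1 + 1199)/(A + 993) = 1198/(993 + A))
1/(-782188 + J(-22*(-33), -1645)) = 1/(-782188 + 1198/(993 - 22*(-33))) = 1/(-782188 + 1198/(993 + 726)) = 1/(-782188 + 1198/1719) = 1/(-1344579974/1719) = -1719/1344579974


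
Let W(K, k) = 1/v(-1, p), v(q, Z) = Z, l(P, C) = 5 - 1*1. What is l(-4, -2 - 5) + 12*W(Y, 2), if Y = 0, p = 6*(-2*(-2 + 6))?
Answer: 15/4 ≈ 3.7500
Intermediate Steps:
p = -48 (p = 6*(-2*4) = 6*(-8) = -48)
l(P, C) = 4 (l(P, C) = 5 - 1 = 4)
W(K, k) = -1/48 (W(K, k) = 1/(-48) = -1/48)
l(-4, -2 - 5) + 12*W(Y, 2) = 4 + 12*(-1/48) = 4 - ¼ = 15/4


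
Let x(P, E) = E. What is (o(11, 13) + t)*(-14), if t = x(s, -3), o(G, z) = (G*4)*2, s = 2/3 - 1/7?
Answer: -1190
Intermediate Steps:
s = 11/21 (s = 2*(1/3) - 1*1/7 = 2/3 - 1/7 = 11/21 ≈ 0.52381)
o(G, z) = 8*G (o(G, z) = (4*G)*2 = 8*G)
t = -3
(o(11, 13) + t)*(-14) = (8*11 - 3)*(-14) = (88 - 3)*(-14) = 85*(-14) = -1190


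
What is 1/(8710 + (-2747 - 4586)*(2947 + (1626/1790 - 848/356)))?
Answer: -79655/1719817944316 ≈ -4.6316e-8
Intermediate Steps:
1/(8710 + (-2747 - 4586)*(2947 + (1626/1790 - 848/356))) = 1/(8710 - 7333*(2947 + (1626*(1/1790) - 848*1/356))) = 1/(8710 - 7333*(2947 + (813/895 - 212/89))) = 1/(8710 - 7333*(2947 - 117383/79655)) = 1/(8710 - 7333*234625902/79655) = 1/(8710 - 1720511739366/79655) = 1/(-1719817944316/79655) = -79655/1719817944316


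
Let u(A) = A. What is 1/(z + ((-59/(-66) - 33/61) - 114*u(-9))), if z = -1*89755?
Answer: -4026/357221533 ≈ -1.1270e-5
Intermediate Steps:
z = -89755
1/(z + ((-59/(-66) - 33/61) - 114*u(-9))) = 1/(-89755 + ((-59/(-66) - 33/61) - 114*(-9))) = 1/(-89755 + ((-59*(-1/66) - 33*1/61) + 1026)) = 1/(-89755 + ((59/66 - 33/61) + 1026)) = 1/(-89755 + (1421/4026 + 1026)) = 1/(-89755 + 4132097/4026) = 1/(-357221533/4026) = -4026/357221533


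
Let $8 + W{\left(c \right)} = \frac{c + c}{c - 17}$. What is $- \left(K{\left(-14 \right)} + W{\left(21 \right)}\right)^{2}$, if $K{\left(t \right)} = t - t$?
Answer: $- \frac{25}{4} \approx -6.25$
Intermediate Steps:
$K{\left(t \right)} = 0$
$W{\left(c \right)} = -8 + \frac{2 c}{-17 + c}$ ($W{\left(c \right)} = -8 + \frac{c + c}{c - 17} = -8 + \frac{2 c}{-17 + c}$)
$- \left(K{\left(-14 \right)} + W{\left(21 \right)}\right)^{2} = - \left(0 + \frac{2 \left(68 - 63\right)}{-17 + 21}\right)^{2} = - \left(0 + \frac{2 \left(68 - 63\right)}{4}\right)^{2} = - \left(0 + 2 \cdot \frac{1}{4} \cdot 5\right)^{2} = - \left(0 + \frac{5}{2}\right)^{2} = - \left(\frac{5}{2}\right)^{2} = \left(-1\right) \frac{25}{4} = - \frac{25}{4}$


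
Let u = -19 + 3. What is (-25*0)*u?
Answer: 0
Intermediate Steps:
u = -16
(-25*0)*u = -25*0*(-16) = 0*(-16) = 0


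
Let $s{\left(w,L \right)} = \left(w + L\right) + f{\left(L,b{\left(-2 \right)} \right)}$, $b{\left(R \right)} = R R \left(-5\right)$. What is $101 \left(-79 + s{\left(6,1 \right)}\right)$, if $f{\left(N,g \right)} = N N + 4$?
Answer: $-6767$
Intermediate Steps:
$b{\left(R \right)} = - 5 R^{2}$ ($b{\left(R \right)} = R^{2} \left(-5\right) = - 5 R^{2}$)
$f{\left(N,g \right)} = 4 + N^{2}$ ($f{\left(N,g \right)} = N^{2} + 4 = 4 + N^{2}$)
$s{\left(w,L \right)} = 4 + L + w + L^{2}$ ($s{\left(w,L \right)} = \left(w + L\right) + \left(4 + L^{2}\right) = \left(L + w\right) + \left(4 + L^{2}\right) = 4 + L + w + L^{2}$)
$101 \left(-79 + s{\left(6,1 \right)}\right) = 101 \left(-79 + \left(4 + 1 + 6 + 1^{2}\right)\right) = 101 \left(-79 + \left(4 + 1 + 6 + 1\right)\right) = 101 \left(-79 + 12\right) = 101 \left(-67\right) = -6767$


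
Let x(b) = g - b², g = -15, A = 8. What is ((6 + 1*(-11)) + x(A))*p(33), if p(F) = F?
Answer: -2772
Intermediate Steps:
x(b) = -15 - b²
((6 + 1*(-11)) + x(A))*p(33) = ((6 + 1*(-11)) + (-15 - 1*8²))*33 = ((6 - 11) + (-15 - 1*64))*33 = (-5 + (-15 - 64))*33 = (-5 - 79)*33 = -84*33 = -2772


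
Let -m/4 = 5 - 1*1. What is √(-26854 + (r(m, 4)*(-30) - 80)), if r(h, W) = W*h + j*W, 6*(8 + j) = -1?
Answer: I*√24034 ≈ 155.03*I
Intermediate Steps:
j = -49/6 (j = -8 + (⅙)*(-1) = -8 - ⅙ = -49/6 ≈ -8.1667)
m = -16 (m = -4*(5 - 1*1) = -4*(5 - 1) = -4*4 = -16)
r(h, W) = -49*W/6 + W*h (r(h, W) = W*h - 49*W/6 = -49*W/6 + W*h)
√(-26854 + (r(m, 4)*(-30) - 80)) = √(-26854 + (((⅙)*4*(-49 + 6*(-16)))*(-30) - 80)) = √(-26854 + (((⅙)*4*(-49 - 96))*(-30) - 80)) = √(-26854 + (((⅙)*4*(-145))*(-30) - 80)) = √(-26854 + (-290/3*(-30) - 80)) = √(-26854 + (2900 - 80)) = √(-26854 + 2820) = √(-24034) = I*√24034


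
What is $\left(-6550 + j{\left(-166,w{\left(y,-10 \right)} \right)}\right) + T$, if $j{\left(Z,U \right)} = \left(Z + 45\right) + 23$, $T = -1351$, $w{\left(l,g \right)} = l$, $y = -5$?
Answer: $-7999$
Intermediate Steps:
$j{\left(Z,U \right)} = 68 + Z$ ($j{\left(Z,U \right)} = \left(45 + Z\right) + 23 = 68 + Z$)
$\left(-6550 + j{\left(-166,w{\left(y,-10 \right)} \right)}\right) + T = \left(-6550 + \left(68 - 166\right)\right) - 1351 = \left(-6550 - 98\right) - 1351 = -6648 - 1351 = -7999$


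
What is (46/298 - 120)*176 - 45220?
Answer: -9880612/149 ≈ -66313.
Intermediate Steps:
(46/298 - 120)*176 - 45220 = (46*(1/298) - 120)*176 - 45220 = (23/149 - 120)*176 - 45220 = -17857/149*176 - 45220 = -3142832/149 - 45220 = -9880612/149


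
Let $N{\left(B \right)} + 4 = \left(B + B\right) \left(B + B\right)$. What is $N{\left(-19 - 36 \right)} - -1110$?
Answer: $13206$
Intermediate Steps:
$N{\left(B \right)} = -4 + 4 B^{2}$ ($N{\left(B \right)} = -4 + \left(B + B\right) \left(B + B\right) = -4 + 2 B 2 B = -4 + 4 B^{2}$)
$N{\left(-19 - 36 \right)} - -1110 = \left(-4 + 4 \left(-19 - 36\right)^{2}\right) - -1110 = \left(-4 + 4 \left(-19 - 36\right)^{2}\right) + \left(-1492 + 2602\right) = \left(-4 + 4 \left(-55\right)^{2}\right) + 1110 = \left(-4 + 4 \cdot 3025\right) + 1110 = \left(-4 + 12100\right) + 1110 = 12096 + 1110 = 13206$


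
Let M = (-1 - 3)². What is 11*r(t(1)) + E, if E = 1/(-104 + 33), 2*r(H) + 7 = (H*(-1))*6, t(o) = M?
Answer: -80445/142 ≈ -566.51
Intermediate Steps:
M = 16 (M = (-4)² = 16)
t(o) = 16
r(H) = -7/2 - 3*H (r(H) = -7/2 + ((H*(-1))*6)/2 = -7/2 + (-H*6)/2 = -7/2 + (-6*H)/2 = -7/2 - 3*H)
E = -1/71 (E = 1/(-71) = -1/71 ≈ -0.014085)
11*r(t(1)) + E = 11*(-7/2 - 3*16) - 1/71 = 11*(-7/2 - 48) - 1/71 = 11*(-103/2) - 1/71 = -1133/2 - 1/71 = -80445/142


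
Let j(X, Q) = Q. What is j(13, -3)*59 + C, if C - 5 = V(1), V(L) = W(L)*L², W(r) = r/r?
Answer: -171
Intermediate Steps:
W(r) = 1
V(L) = L² (V(L) = 1*L² = L²)
C = 6 (C = 5 + 1² = 5 + 1 = 6)
j(13, -3)*59 + C = -3*59 + 6 = -177 + 6 = -171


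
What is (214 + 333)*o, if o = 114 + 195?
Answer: 169023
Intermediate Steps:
o = 309
(214 + 333)*o = (214 + 333)*309 = 547*309 = 169023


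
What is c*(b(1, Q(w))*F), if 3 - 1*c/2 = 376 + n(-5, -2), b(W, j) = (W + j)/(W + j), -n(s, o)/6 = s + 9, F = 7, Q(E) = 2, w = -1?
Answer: -4886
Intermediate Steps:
n(s, o) = -54 - 6*s (n(s, o) = -6*(s + 9) = -6*(9 + s) = -54 - 6*s)
b(W, j) = 1
c = -698 (c = 6 - 2*(376 + (-54 - 6*(-5))) = 6 - 2*(376 + (-54 + 30)) = 6 - 2*(376 - 24) = 6 - 2*352 = 6 - 704 = -698)
c*(b(1, Q(w))*F) = -698*7 = -4886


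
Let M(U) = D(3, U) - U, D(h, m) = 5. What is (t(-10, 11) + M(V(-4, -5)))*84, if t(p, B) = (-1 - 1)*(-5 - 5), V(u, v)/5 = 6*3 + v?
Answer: -3360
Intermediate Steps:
V(u, v) = 90 + 5*v (V(u, v) = 5*(6*3 + v) = 5*(18 + v) = 90 + 5*v)
t(p, B) = 20 (t(p, B) = -2*(-10) = 20)
M(U) = 5 - U
(t(-10, 11) + M(V(-4, -5)))*84 = (20 + (5 - (90 + 5*(-5))))*84 = (20 + (5 - (90 - 25)))*84 = (20 + (5 - 1*65))*84 = (20 + (5 - 65))*84 = (20 - 60)*84 = -40*84 = -3360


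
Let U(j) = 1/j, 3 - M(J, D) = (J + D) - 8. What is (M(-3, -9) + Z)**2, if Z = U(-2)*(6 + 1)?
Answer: 1521/4 ≈ 380.25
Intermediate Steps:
M(J, D) = 11 - D - J (M(J, D) = 3 - ((J + D) - 8) = 3 - ((D + J) - 8) = 3 - (-8 + D + J) = 3 + (8 - D - J) = 11 - D - J)
U(j) = 1/j
Z = -7/2 (Z = (6 + 1)/(-2) = -1/2*7 = -7/2 ≈ -3.5000)
(M(-3, -9) + Z)**2 = ((11 - 1*(-9) - 1*(-3)) - 7/2)**2 = ((11 + 9 + 3) - 7/2)**2 = (23 - 7/2)**2 = (39/2)**2 = 1521/4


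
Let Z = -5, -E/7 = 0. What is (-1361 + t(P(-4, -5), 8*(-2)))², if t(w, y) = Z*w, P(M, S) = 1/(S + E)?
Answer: 1849600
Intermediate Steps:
E = 0 (E = -7*0 = 0)
P(M, S) = 1/S (P(M, S) = 1/(S + 0) = 1/S)
t(w, y) = -5*w
(-1361 + t(P(-4, -5), 8*(-2)))² = (-1361 - 5/(-5))² = (-1361 - 5*(-⅕))² = (-1361 + 1)² = (-1360)² = 1849600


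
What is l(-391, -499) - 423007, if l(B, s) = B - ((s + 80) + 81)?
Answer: -423060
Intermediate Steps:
l(B, s) = -161 + B - s (l(B, s) = B - ((80 + s) + 81) = B - (161 + s) = B + (-161 - s) = -161 + B - s)
l(-391, -499) - 423007 = (-161 - 391 - 1*(-499)) - 423007 = (-161 - 391 + 499) - 423007 = -53 - 423007 = -423060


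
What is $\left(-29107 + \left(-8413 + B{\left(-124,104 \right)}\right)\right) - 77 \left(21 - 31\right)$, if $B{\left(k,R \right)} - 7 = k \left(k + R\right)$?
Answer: $-34263$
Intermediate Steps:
$B{\left(k,R \right)} = 7 + k \left(R + k\right)$ ($B{\left(k,R \right)} = 7 + k \left(k + R\right) = 7 + k \left(R + k\right)$)
$\left(-29107 + \left(-8413 + B{\left(-124,104 \right)}\right)\right) - 77 \left(21 - 31\right) = \left(-29107 + \left(-8413 + \left(7 + \left(-124\right)^{2} + 104 \left(-124\right)\right)\right)\right) - 77 \left(21 - 31\right) = \left(-29107 + \left(-8413 + \left(7 + 15376 - 12896\right)\right)\right) - -770 = \left(-29107 + \left(-8413 + 2487\right)\right) + 770 = \left(-29107 - 5926\right) + 770 = -35033 + 770 = -34263$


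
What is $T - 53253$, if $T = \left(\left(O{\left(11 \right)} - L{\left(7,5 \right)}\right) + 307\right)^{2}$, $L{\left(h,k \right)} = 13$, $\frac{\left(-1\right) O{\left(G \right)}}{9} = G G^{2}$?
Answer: $136485972$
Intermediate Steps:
$O{\left(G \right)} = - 9 G^{3}$ ($O{\left(G \right)} = - 9 G G^{2} = - 9 G^{3}$)
$T = 136539225$ ($T = \left(\left(- 9 \cdot 11^{3} - 13\right) + 307\right)^{2} = \left(\left(\left(-9\right) 1331 - 13\right) + 307\right)^{2} = \left(\left(-11979 - 13\right) + 307\right)^{2} = \left(-11992 + 307\right)^{2} = \left(-11685\right)^{2} = 136539225$)
$T - 53253 = 136539225 - 53253 = 136485972$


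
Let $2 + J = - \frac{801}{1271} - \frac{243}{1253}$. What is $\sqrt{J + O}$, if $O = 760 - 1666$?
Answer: $\frac{i \sqrt{2305011521836730}}{1592563} \approx 30.147 i$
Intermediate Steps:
$O = -906$ ($O = 760 - 1666 = -906$)
$J = - \frac{4497632}{1592563}$ ($J = -2 - \left(\frac{243}{1253} + \frac{801}{1271}\right) = -2 - \frac{1312506}{1592563} = - \frac{4497632}{1592563} \approx -2.8241$)
$\sqrt{J + O} = \sqrt{- \frac{4497632}{1592563} - 906} = \sqrt{- \frac{1447359710}{1592563}} = \frac{i \sqrt{2305011521836730}}{1592563}$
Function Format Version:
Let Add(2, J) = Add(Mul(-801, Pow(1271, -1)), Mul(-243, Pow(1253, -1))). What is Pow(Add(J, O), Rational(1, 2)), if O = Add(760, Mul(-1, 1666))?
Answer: Mul(Rational(1, 1592563), I, Pow(2305011521836730, Rational(1, 2))) ≈ Mul(30.147, I)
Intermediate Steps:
O = -906 (O = Add(760, -1666) = -906)
J = Rational(-4497632, 1592563) (J = Add(-2, Add(Mul(-801, Pow(1271, -1)), Mul(-243, Pow(1253, -1)))) = Add(-2, Add(Mul(-801, Rational(1, 1271)), Mul(-243, Rational(1, 1253)))) = Add(-2, Add(Rational(-801, 1271), Rational(-243, 1253))) = Add(-2, Rational(-1312506, 1592563)) = Rational(-4497632, 1592563) ≈ -2.8241)
Pow(Add(J, O), Rational(1, 2)) = Pow(Add(Rational(-4497632, 1592563), -906), Rational(1, 2)) = Pow(Rational(-1447359710, 1592563), Rational(1, 2)) = Mul(Rational(1, 1592563), I, Pow(2305011521836730, Rational(1, 2)))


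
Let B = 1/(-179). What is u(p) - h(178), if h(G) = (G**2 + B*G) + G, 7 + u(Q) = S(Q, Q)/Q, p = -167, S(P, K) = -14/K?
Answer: -159089261103/4992131 ≈ -31868.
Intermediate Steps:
u(Q) = -7 - 14/Q**2 (u(Q) = -7 + (-14/Q)/Q = -7 - 14/Q**2)
B = -1/179 ≈ -0.0055866
h(G) = G**2 + 178*G/179 (h(G) = (G**2 - G/179) + G = G**2 + 178*G/179)
u(p) - h(178) = (-7 - 14/(-167)**2) - 178*(178 + 179*178)/179 = (-7 - 14*1/27889) - 178*(178 + 31862)/179 = (-7 - 14/27889) - 178*32040/179 = -195237/27889 - 1*5703120/179 = -195237/27889 - 5703120/179 = -159089261103/4992131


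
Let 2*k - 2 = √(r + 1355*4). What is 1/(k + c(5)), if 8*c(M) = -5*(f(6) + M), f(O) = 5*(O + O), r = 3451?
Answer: 2536/41447 + 32*√8871/41447 ≈ 0.13390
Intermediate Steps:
f(O) = 10*O (f(O) = 5*(2*O) = 10*O)
c(M) = -75/2 - 5*M/8 (c(M) = (-5*(10*6 + M))/8 = (-5*(60 + M))/8 = (-300 - 5*M)/8 = -75/2 - 5*M/8)
k = 1 + √8871/2 (k = 1 + √(3451 + 1355*4)/2 = 1 + √(3451 + 5420)/2 = 1 + √8871/2 ≈ 48.093)
1/(k + c(5)) = 1/((1 + √8871/2) + (-75/2 - 5/8*5)) = 1/((1 + √8871/2) + (-75/2 - 25/8)) = 1/((1 + √8871/2) - 325/8) = 1/(-317/8 + √8871/2)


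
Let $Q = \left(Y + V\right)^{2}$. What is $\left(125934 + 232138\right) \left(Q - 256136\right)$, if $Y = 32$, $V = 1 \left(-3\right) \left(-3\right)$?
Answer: $-91113210760$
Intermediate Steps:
$V = 9$ ($V = \left(-3\right) \left(-3\right) = 9$)
$Q = 1681$ ($Q = \left(32 + 9\right)^{2} = 41^{2} = 1681$)
$\left(125934 + 232138\right) \left(Q - 256136\right) = \left(125934 + 232138\right) \left(1681 - 256136\right) = 358072 \left(-254455\right) = -91113210760$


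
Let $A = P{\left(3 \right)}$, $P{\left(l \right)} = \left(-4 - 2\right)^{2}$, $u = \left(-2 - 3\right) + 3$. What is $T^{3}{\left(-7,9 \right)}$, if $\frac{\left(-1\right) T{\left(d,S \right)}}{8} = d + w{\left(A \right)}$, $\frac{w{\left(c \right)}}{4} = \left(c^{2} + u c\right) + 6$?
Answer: $-60716992766464$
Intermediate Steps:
$u = -2$ ($u = -5 + 3 = -2$)
$P{\left(l \right)} = 36$ ($P{\left(l \right)} = \left(-6\right)^{2} = 36$)
$A = 36$
$w{\left(c \right)} = 24 - 8 c + 4 c^{2}$ ($w{\left(c \right)} = 4 \left(\left(c^{2} - 2 c\right) + 6\right) = 4 \left(6 + c^{2} - 2 c\right) = 24 - 8 c + 4 c^{2}$)
$T{\left(d,S \right)} = -39360 - 8 d$ ($T{\left(d,S \right)} = - 8 \left(d + \left(24 - 288 + 4 \cdot 36^{2}\right)\right) = - 8 \left(d + \left(24 - 288 + 4 \cdot 1296\right)\right) = - 8 \left(d + \left(24 - 288 + 5184\right)\right) = - 8 \left(d + 4920\right) = - 8 \left(4920 + d\right) = -39360 - 8 d$)
$T^{3}{\left(-7,9 \right)} = \left(-39360 - -56\right)^{3} = \left(-39360 + 56\right)^{3} = \left(-39304\right)^{3} = -60716992766464$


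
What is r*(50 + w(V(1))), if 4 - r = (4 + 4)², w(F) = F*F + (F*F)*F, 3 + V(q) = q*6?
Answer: -5160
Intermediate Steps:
V(q) = -3 + 6*q (V(q) = -3 + q*6 = -3 + 6*q)
w(F) = F² + F³ (w(F) = F² + F²*F = F² + F³)
r = -60 (r = 4 - (4 + 4)² = 4 - 1*8² = 4 - 1*64 = 4 - 64 = -60)
r*(50 + w(V(1))) = -60*(50 + (-3 + 6*1)²*(1 + (-3 + 6*1))) = -60*(50 + (-3 + 6)²*(1 + (-3 + 6))) = -60*(50 + 3²*(1 + 3)) = -60*(50 + 9*4) = -60*(50 + 36) = -60*86 = -5160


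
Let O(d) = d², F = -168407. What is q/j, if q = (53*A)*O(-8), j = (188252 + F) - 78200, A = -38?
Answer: 128896/58355 ≈ 2.2088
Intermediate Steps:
j = -58355 (j = (188252 - 168407) - 78200 = 19845 - 78200 = -58355)
q = -128896 (q = (53*(-38))*(-8)² = -2014*64 = -128896)
q/j = -128896/(-58355) = -128896*(-1/58355) = 128896/58355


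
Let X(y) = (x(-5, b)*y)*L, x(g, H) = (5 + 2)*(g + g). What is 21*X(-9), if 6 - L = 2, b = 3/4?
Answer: 52920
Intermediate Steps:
b = ¾ (b = 3*(¼) = ¾ ≈ 0.75000)
L = 4 (L = 6 - 1*2 = 6 - 2 = 4)
x(g, H) = 14*g (x(g, H) = 7*(2*g) = 14*g)
X(y) = -280*y (X(y) = ((14*(-5))*y)*4 = -70*y*4 = -280*y)
21*X(-9) = 21*(-280*(-9)) = 21*2520 = 52920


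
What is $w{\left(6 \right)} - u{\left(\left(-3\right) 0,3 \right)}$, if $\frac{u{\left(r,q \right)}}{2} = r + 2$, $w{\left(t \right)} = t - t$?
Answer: $-4$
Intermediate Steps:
$w{\left(t \right)} = 0$
$u{\left(r,q \right)} = 4 + 2 r$ ($u{\left(r,q \right)} = 2 \left(r + 2\right) = 2 \left(2 + r\right) = 4 + 2 r$)
$w{\left(6 \right)} - u{\left(\left(-3\right) 0,3 \right)} = 0 - \left(4 + 2 \left(\left(-3\right) 0\right)\right) = 0 - \left(4 + 2 \cdot 0\right) = 0 - \left(4 + 0\right) = 0 - 4 = -4$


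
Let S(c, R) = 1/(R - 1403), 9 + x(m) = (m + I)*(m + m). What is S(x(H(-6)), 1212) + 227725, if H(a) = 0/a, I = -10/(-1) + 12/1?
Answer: 43495474/191 ≈ 2.2773e+5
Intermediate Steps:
I = 22 (I = -10*(-1) + 12*1 = 10 + 12 = 22)
H(a) = 0
x(m) = -9 + 2*m*(22 + m) (x(m) = -9 + (m + 22)*(m + m) = -9 + (22 + m)*(2*m) = -9 + 2*m*(22 + m))
S(c, R) = 1/(-1403 + R)
S(x(H(-6)), 1212) + 227725 = 1/(-1403 + 1212) + 227725 = 1/(-191) + 227725 = -1/191 + 227725 = 43495474/191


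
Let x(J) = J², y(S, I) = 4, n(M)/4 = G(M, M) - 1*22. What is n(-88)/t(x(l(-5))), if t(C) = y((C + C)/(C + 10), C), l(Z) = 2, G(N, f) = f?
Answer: -110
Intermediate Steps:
n(M) = -88 + 4*M (n(M) = 4*(M - 1*22) = 4*(M - 22) = 4*(-22 + M) = -88 + 4*M)
t(C) = 4
n(-88)/t(x(l(-5))) = (-88 + 4*(-88))/4 = (-88 - 352)*(¼) = -440*¼ = -110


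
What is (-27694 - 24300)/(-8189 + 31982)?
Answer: -51994/23793 ≈ -2.1853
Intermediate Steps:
(-27694 - 24300)/(-8189 + 31982) = -51994/23793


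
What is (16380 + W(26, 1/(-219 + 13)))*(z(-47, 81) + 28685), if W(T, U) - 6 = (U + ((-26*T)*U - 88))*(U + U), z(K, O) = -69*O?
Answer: 4015188800348/10609 ≈ 3.7847e+8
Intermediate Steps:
W(T, U) = 6 + 2*U*(-88 + U - 26*T*U) (W(T, U) = 6 + (U + ((-26*T)*U - 88))*(U + U) = 6 + (U + (-26*T*U - 88))*(2*U) = 6 + (U + (-88 - 26*T*U))*(2*U) = 6 + (-88 + U - 26*T*U)*(2*U) = 6 + 2*U*(-88 + U - 26*T*U))
(16380 + W(26, 1/(-219 + 13)))*(z(-47, 81) + 28685) = (16380 + (6 - 176/(-219 + 13) + 2*(1/(-219 + 13))² - 52*26*(1/(-219 + 13))²))*(-69*81 + 28685) = (16380 + (6 - 176/(-206) + 2*(1/(-206))² - 52*26*(1/(-206))²))*(-5589 + 28685) = (16380 + (6 - 176*(-1/206) + 2*(-1/206)² - 52*26*(-1/206)²))*23096 = (16380 + (6 + 88/103 + 2*(1/42436) - 52*26*1/42436))*23096 = (16380 + (6 + 88/103 + 1/21218 - 338/10609))*23096 = (16380 + 144761/21218)*23096 = (347695601/21218)*23096 = 4015188800348/10609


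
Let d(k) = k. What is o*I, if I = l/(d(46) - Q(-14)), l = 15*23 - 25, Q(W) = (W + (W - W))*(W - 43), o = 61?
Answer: -1220/47 ≈ -25.957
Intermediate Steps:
Q(W) = W*(-43 + W) (Q(W) = (W + 0)*(-43 + W) = W*(-43 + W))
l = 320 (l = 345 - 25 = 320)
I = -20/47 (I = 320/(46 - (-14)*(-43 - 14)) = 320/(46 - (-14)*(-57)) = 320/(46 - 1*798) = 320/(46 - 798) = 320/(-752) = 320*(-1/752) = -20/47 ≈ -0.42553)
o*I = 61*(-20/47) = -1220/47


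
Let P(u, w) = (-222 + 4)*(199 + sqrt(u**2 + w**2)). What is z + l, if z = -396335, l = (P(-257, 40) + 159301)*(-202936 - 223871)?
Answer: -49475436968 + 93043926*sqrt(67649) ≈ -2.5275e+10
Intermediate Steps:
P(u, w) = -43382 - 218*sqrt(u**2 + w**2) (P(u, w) = -218*(199 + sqrt(u**2 + w**2)) = -43382 - 218*sqrt(u**2 + w**2))
l = -49475040633 + 93043926*sqrt(67649) (l = ((-43382 - 218*sqrt((-257)**2 + 40**2)) + 159301)*(-202936 - 223871) = ((-43382 - 218*sqrt(66049 + 1600)) + 159301)*(-426807) = ((-43382 - 218*sqrt(67649)) + 159301)*(-426807) = (115919 - 218*sqrt(67649))*(-426807) = -49475040633 + 93043926*sqrt(67649) ≈ -2.5275e+10)
z + l = -396335 + (-49475040633 + 93043926*sqrt(67649)) = -49475436968 + 93043926*sqrt(67649)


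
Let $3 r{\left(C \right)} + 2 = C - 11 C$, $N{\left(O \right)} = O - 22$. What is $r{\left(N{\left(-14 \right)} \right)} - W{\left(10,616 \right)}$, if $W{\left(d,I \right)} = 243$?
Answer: $- \frac{371}{3} \approx -123.67$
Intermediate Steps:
$N{\left(O \right)} = -22 + O$
$r{\left(C \right)} = - \frac{2}{3} - \frac{10 C}{3}$ ($r{\left(C \right)} = - \frac{2}{3} + \frac{C - 11 C}{3} = - \frac{2}{3} + \frac{\left(-10\right) C}{3} = - \frac{2}{3} - \frac{10 C}{3}$)
$r{\left(N{\left(-14 \right)} \right)} - W{\left(10,616 \right)} = \left(- \frac{2}{3} - \frac{10 \left(-22 - 14\right)}{3}\right) - 243 = \left(- \frac{2}{3} - -120\right) - 243 = \left(- \frac{2}{3} + 120\right) - 243 = \frac{358}{3} - 243 = - \frac{371}{3}$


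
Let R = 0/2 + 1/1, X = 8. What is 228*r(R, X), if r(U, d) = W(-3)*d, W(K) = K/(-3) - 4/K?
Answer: 4256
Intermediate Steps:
R = 1 (R = 0*(½) + 1*1 = 0 + 1 = 1)
W(K) = -4/K - K/3 (W(K) = K*(-⅓) - 4/K = -K/3 - 4/K = -4/K - K/3)
r(U, d) = 7*d/3 (r(U, d) = (-4/(-3) - ⅓*(-3))*d = (-4*(-⅓) + 1)*d = (4/3 + 1)*d = 7*d/3)
228*r(R, X) = 228*((7/3)*8) = 228*(56/3) = 4256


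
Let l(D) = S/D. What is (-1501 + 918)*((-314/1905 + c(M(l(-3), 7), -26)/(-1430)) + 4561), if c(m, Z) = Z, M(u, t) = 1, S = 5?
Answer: -5065352146/1905 ≈ -2.6590e+6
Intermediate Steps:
l(D) = 5/D
(-1501 + 918)*((-314/1905 + c(M(l(-3), 7), -26)/(-1430)) + 4561) = (-1501 + 918)*((-314/1905 - 26/(-1430)) + 4561) = -583*((-314*1/1905 - 26*(-1/1430)) + 4561) = -583*((-314/1905 + 1/55) + 4561) = -583*(-3073/20955 + 4561) = -583*95572682/20955 = -5065352146/1905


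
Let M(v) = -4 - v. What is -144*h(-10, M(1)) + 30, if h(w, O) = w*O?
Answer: -7170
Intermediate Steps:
h(w, O) = O*w
-144*h(-10, M(1)) + 30 = -144*(-4 - 1*1)*(-10) + 30 = -144*(-4 - 1)*(-10) + 30 = -(-720)*(-10) + 30 = -144*50 + 30 = -7200 + 30 = -7170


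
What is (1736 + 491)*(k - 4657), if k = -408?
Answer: -11279755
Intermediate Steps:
(1736 + 491)*(k - 4657) = (1736 + 491)*(-408 - 4657) = 2227*(-5065) = -11279755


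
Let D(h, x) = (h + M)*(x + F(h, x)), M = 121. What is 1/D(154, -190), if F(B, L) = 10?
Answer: -1/49500 ≈ -2.0202e-5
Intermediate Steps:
D(h, x) = (10 + x)*(121 + h) (D(h, x) = (h + 121)*(x + 10) = (121 + h)*(10 + x) = (10 + x)*(121 + h))
1/D(154, -190) = 1/(1210 + 10*154 + 121*(-190) + 154*(-190)) = 1/(1210 + 1540 - 22990 - 29260) = 1/(-49500) = -1/49500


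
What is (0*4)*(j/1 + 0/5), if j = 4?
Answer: 0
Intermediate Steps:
(0*4)*(j/1 + 0/5) = (0*4)*(4/1 + 0/5) = 0*(4*1 + 0*(⅕)) = 0*(4 + 0) = 0*4 = 0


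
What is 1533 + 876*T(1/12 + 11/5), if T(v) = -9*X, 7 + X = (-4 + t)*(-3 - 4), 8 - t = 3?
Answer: 111909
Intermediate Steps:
t = 5 (t = 8 - 1*3 = 8 - 3 = 5)
X = -14 (X = -7 + (-4 + 5)*(-3 - 4) = -7 + 1*(-7) = -7 - 7 = -14)
T(v) = 126 (T(v) = -9*(-14) = 126)
1533 + 876*T(1/12 + 11/5) = 1533 + 876*126 = 1533 + 110376 = 111909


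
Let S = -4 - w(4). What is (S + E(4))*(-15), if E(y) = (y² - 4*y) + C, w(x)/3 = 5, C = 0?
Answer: 285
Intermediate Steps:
w(x) = 15 (w(x) = 3*5 = 15)
E(y) = y² - 4*y (E(y) = (y² - 4*y) + 0 = y² - 4*y)
S = -19 (S = -4 - 1*15 = -4 - 15 = -19)
(S + E(4))*(-15) = (-19 + 4*(-4 + 4))*(-15) = (-19 + 4*0)*(-15) = (-19 + 0)*(-15) = -19*(-15) = 285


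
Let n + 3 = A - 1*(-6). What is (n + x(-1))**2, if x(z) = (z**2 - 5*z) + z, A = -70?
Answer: 3844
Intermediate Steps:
x(z) = z**2 - 4*z
n = -67 (n = -3 + (-70 - 1*(-6)) = -3 + (-70 + 6) = -3 - 64 = -67)
(n + x(-1))**2 = (-67 - (-4 - 1))**2 = (-67 - 1*(-5))**2 = (-67 + 5)**2 = (-62)**2 = 3844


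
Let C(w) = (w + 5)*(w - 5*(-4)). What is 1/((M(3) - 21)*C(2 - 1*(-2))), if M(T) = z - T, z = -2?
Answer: -1/5616 ≈ -0.00017806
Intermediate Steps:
M(T) = -2 - T
C(w) = (5 + w)*(20 + w) (C(w) = (5 + w)*(w + 20) = (5 + w)*(20 + w))
1/((M(3) - 21)*C(2 - 1*(-2))) = 1/(((-2 - 1*3) - 21)*(100 + (2 - 1*(-2))² + 25*(2 - 1*(-2)))) = 1/(((-2 - 3) - 21)*(100 + (2 + 2)² + 25*(2 + 2))) = 1/((-5 - 21)*(100 + 4² + 25*4)) = 1/(-26*(100 + 16 + 100)) = 1/(-26*216) = 1/(-5616) = -1/5616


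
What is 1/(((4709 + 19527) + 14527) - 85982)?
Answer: -1/47219 ≈ -2.1178e-5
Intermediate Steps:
1/(((4709 + 19527) + 14527) - 85982) = 1/((24236 + 14527) - 85982) = 1/(38763 - 85982) = 1/(-47219) = -1/47219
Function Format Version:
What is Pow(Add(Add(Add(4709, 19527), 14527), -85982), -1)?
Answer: Rational(-1, 47219) ≈ -2.1178e-5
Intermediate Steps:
Pow(Add(Add(Add(4709, 19527), 14527), -85982), -1) = Pow(Add(Add(24236, 14527), -85982), -1) = Pow(Add(38763, -85982), -1) = Pow(-47219, -1) = Rational(-1, 47219)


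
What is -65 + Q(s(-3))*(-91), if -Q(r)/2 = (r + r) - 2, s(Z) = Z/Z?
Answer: -65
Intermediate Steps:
s(Z) = 1
Q(r) = 4 - 4*r (Q(r) = -2*((r + r) - 2) = -2*(2*r - 2) = -2*(-2 + 2*r) = 4 - 4*r)
-65 + Q(s(-3))*(-91) = -65 + (4 - 4*1)*(-91) = -65 + (4 - 4)*(-91) = -65 + 0*(-91) = -65 + 0 = -65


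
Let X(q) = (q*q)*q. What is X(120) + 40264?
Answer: 1768264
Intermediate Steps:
X(q) = q³ (X(q) = q²*q = q³)
X(120) + 40264 = 120³ + 40264 = 1728000 + 40264 = 1768264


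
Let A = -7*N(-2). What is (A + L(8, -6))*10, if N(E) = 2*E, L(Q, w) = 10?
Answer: 380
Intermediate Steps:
A = 28 (A = -14*(-2) = -7*(-4) = 28)
(A + L(8, -6))*10 = (28 + 10)*10 = 38*10 = 380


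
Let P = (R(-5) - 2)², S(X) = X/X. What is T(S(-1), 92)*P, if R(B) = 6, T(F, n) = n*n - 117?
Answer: 133552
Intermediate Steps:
S(X) = 1
T(F, n) = -117 + n² (T(F, n) = n² - 117 = -117 + n²)
P = 16 (P = (6 - 2)² = 4² = 16)
T(S(-1), 92)*P = (-117 + 92²)*16 = (-117 + 8464)*16 = 8347*16 = 133552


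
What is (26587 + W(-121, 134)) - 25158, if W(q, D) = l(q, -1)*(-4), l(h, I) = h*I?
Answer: 945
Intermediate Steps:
l(h, I) = I*h
W(q, D) = 4*q (W(q, D) = -q*(-4) = 4*q)
(26587 + W(-121, 134)) - 25158 = (26587 + 4*(-121)) - 25158 = (26587 - 484) - 25158 = 26103 - 25158 = 945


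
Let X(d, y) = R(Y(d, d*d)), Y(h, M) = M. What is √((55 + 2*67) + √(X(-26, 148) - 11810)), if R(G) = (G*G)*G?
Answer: √(189 + √308903966) ≈ 133.28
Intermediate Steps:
R(G) = G³ (R(G) = G²*G = G³)
X(d, y) = d⁶ (X(d, y) = (d*d)³ = (d²)³ = d⁶)
√((55 + 2*67) + √(X(-26, 148) - 11810)) = √((55 + 2*67) + √((-26)⁶ - 11810)) = √((55 + 134) + √(308915776 - 11810)) = √(189 + √308903966)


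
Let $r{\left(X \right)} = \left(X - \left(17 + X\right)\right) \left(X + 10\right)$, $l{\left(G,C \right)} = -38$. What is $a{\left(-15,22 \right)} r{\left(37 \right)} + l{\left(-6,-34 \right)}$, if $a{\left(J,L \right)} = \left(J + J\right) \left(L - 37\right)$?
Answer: $-359588$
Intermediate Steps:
$r{\left(X \right)} = -170 - 17 X$ ($r{\left(X \right)} = - 17 \left(10 + X\right) = -170 - 17 X$)
$a{\left(J,L \right)} = 2 J \left(-37 + L\right)$
$a{\left(-15,22 \right)} r{\left(37 \right)} + l{\left(-6,-34 \right)} = 2 \left(-15\right) \left(-37 + 22\right) \left(-170 - 629\right) - 38 = 2 \left(-15\right) \left(-15\right) \left(-170 - 629\right) - 38 = 450 \left(-799\right) - 38 = -359550 - 38 = -359588$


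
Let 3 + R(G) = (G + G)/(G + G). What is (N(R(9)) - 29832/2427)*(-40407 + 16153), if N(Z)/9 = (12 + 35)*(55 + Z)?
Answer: -439652912858/809 ≈ -5.4345e+8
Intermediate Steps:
R(G) = -2 (R(G) = -3 + (G + G)/(G + G) = -3 + (2*G)/((2*G)) = -3 + (2*G)*(1/(2*G)) = -3 + 1 = -2)
N(Z) = 23265 + 423*Z (N(Z) = 9*((12 + 35)*(55 + Z)) = 9*(47*(55 + Z)) = 9*(2585 + 47*Z) = 23265 + 423*Z)
(N(R(9)) - 29832/2427)*(-40407 + 16153) = ((23265 + 423*(-2)) - 29832/2427)*(-40407 + 16153) = ((23265 - 846) - 29832*1/2427)*(-24254) = (22419 - 9944/809)*(-24254) = (18127027/809)*(-24254) = -439652912858/809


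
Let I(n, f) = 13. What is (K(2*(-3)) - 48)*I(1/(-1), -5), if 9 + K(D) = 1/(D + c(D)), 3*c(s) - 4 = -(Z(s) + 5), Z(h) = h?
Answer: -744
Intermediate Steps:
c(s) = -1/3 - s/3 (c(s) = 4/3 + (-(s + 5))/3 = 4/3 + (-(5 + s))/3 = 4/3 + (-5 - s)/3 = 4/3 + (-5/3 - s/3) = -1/3 - s/3)
K(D) = -9 + 1/(-1/3 + 2*D/3) (K(D) = -9 + 1/(D + (-1/3 - D/3)) = -9 + 1/(-1/3 + 2*D/3))
(K(2*(-3)) - 48)*I(1/(-1), -5) = (6*(2 - 6*(-3))/(-1 + 2*(2*(-3))) - 48)*13 = (6*(2 - 3*(-6))/(-1 + 2*(-6)) - 48)*13 = (6*(2 + 18)/(-1 - 12) - 48)*13 = (6*20/(-13) - 48)*13 = (6*(-1/13)*20 - 48)*13 = (-120/13 - 48)*13 = -744/13*13 = -744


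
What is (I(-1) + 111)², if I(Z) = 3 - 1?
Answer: 12769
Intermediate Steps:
I(Z) = 2
(I(-1) + 111)² = (2 + 111)² = 113² = 12769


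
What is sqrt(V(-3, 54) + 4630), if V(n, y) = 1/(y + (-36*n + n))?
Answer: sqrt(117051189)/159 ≈ 68.044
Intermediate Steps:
V(n, y) = 1/(y - 35*n)
sqrt(V(-3, 54) + 4630) = sqrt(1/(54 - 35*(-3)) + 4630) = sqrt(1/(54 + 105) + 4630) = sqrt(1/159 + 4630) = sqrt(736171/159) = sqrt(117051189)/159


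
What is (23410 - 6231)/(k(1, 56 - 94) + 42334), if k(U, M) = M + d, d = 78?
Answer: 17179/42374 ≈ 0.40541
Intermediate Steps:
k(U, M) = 78 + M (k(U, M) = M + 78 = 78 + M)
(23410 - 6231)/(k(1, 56 - 94) + 42334) = (23410 - 6231)/((78 + (56 - 94)) + 42334) = 17179/((78 - 38) + 42334) = 17179/(40 + 42334) = 17179/42374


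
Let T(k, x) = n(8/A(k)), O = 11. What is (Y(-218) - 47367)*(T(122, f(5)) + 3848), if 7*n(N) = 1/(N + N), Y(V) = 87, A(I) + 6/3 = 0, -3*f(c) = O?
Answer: -1273528170/7 ≈ -1.8193e+8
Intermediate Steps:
f(c) = -11/3 (f(c) = -1/3*11 = -11/3)
A(I) = -2 (A(I) = -2 + 0 = -2)
n(N) = 1/(14*N) (n(N) = 1/(7*(N + N)) = 1/(7*((2*N))) = (1/(2*N))/7 = 1/(14*N))
T(k, x) = -1/56 (T(k, x) = 1/(14*((8/(-2)))) = 1/(14*((8*(-1/2)))) = (1/14)/(-4) = (1/14)*(-1/4) = -1/56)
(Y(-218) - 47367)*(T(122, f(5)) + 3848) = (87 - 47367)*(-1/56 + 3848) = -47280*215487/56 = -1273528170/7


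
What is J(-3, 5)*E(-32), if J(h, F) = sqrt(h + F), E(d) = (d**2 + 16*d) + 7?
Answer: 519*sqrt(2) ≈ 733.98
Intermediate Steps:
E(d) = 7 + d**2 + 16*d
J(h, F) = sqrt(F + h)
J(-3, 5)*E(-32) = sqrt(5 - 3)*(7 + (-32)**2 + 16*(-32)) = sqrt(2)*(7 + 1024 - 512) = sqrt(2)*519 = 519*sqrt(2)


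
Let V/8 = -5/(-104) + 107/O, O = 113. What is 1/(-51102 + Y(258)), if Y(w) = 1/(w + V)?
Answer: -390695/19965294421 ≈ -1.9569e-5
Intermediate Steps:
V = 11693/1469 (V = 8*(-5/(-104) + 107/113) = 8*(-5*(-1/104) + 107*(1/113)) = 8*(5/104 + 107/113) = 8*(11693/11752) = 11693/1469 ≈ 7.9598)
Y(w) = 1/(11693/1469 + w) (Y(w) = 1/(w + 11693/1469) = 1/(11693/1469 + w))
1/(-51102 + Y(258)) = 1/(-51102 + 1469/(11693 + 1469*258)) = 1/(-51102 + 1469/(11693 + 379002)) = 1/(-51102 + 1469/390695) = 1/(-19965294421/390695) = -390695/19965294421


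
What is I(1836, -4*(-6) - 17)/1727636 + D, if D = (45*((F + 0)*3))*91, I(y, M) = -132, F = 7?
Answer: 37142014422/431909 ≈ 85995.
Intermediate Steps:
D = 85995 (D = (45*((7 + 0)*3))*91 = (45*(7*3))*91 = (45*21)*91 = 945*91 = 85995)
I(1836, -4*(-6) - 17)/1727636 + D = -132/1727636 + 85995 = -132*1/1727636 + 85995 = -33/431909 + 85995 = 37142014422/431909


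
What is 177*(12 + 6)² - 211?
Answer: 57137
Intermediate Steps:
177*(12 + 6)² - 211 = 177*18² - 211 = 177*324 - 211 = 57348 - 211 = 57137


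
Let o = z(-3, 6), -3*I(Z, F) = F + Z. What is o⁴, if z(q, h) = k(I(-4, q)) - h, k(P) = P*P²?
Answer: 1073283121/531441 ≈ 2019.6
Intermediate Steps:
I(Z, F) = -F/3 - Z/3 (I(Z, F) = -(F + Z)/3 = -F/3 - Z/3)
k(P) = P³
z(q, h) = (4/3 - q/3)³ - h (z(q, h) = (-q/3 - ⅓*(-4))³ - h = (-q/3 + 4/3)³ - h = (4/3 - q/3)³ - h)
o = 181/27 (o = -1*6 - (-4 - 3)³/27 = -6 - 1/27*(-7)³ = -6 - 1/27*(-343) = -6 + 343/27 = 181/27 ≈ 6.7037)
o⁴ = (181/27)⁴ = 1073283121/531441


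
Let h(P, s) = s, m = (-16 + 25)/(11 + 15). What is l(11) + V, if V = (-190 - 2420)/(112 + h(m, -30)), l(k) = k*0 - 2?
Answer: -1387/41 ≈ -33.829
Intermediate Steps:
l(k) = -2 (l(k) = 0 - 2 = -2)
m = 9/26 ≈ 0.34615
V = -1305/41 (V = (-190 - 2420)/(112 - 30) = -2610/82 = -2610*1/82 = -1305/41 ≈ -31.829)
l(11) + V = -2 - 1305/41 = -1387/41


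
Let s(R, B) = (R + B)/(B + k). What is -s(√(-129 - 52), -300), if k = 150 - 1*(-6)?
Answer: -25/12 + I*√181/144 ≈ -2.0833 + 0.093428*I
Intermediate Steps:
k = 156 (k = 150 + 6 = 156)
s(R, B) = (B + R)/(156 + B) (s(R, B) = (R + B)/(B + 156) = (B + R)/(156 + B))
-s(√(-129 - 52), -300) = -(-300 + √(-129 - 52))/(156 - 300) = -(-300 + √(-181))/(-144) = -(-1)*(-300 + I*√181)/144 = -(25/12 - I*√181/144) = -25/12 + I*√181/144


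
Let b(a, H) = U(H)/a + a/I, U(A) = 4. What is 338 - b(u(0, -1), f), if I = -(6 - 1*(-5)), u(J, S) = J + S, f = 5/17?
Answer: 3761/11 ≈ 341.91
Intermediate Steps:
f = 5/17 (f = 5*(1/17) = 5/17 ≈ 0.29412)
I = -11 (I = -(6 + 5) = -1*11 = -11)
b(a, H) = 4/a - a/11 (b(a, H) = 4/a + a/(-11) = 4/a + a*(-1/11) = 4/a - a/11)
338 - b(u(0, -1), f) = 338 - (4/(0 - 1) - (0 - 1)/11) = 338 - (4/(-1) - 1/11*(-1)) = 338 - (4*(-1) + 1/11) = 338 - (-4 + 1/11) = 338 - 1*(-43/11) = 338 + 43/11 = 3761/11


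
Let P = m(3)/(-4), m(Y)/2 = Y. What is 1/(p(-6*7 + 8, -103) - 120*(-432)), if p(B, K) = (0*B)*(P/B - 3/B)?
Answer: 1/51840 ≈ 1.9290e-5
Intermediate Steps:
m(Y) = 2*Y
P = -3/2 (P = (2*3)/(-4) = 6*(-¼) = -3/2 ≈ -1.5000)
p(B, K) = 0 (p(B, K) = (0*B)*(-3/(2*B) - 3/B) = 0*(-9/(2*B)) = 0)
1/(p(-6*7 + 8, -103) - 120*(-432)) = 1/(0 - 120*(-432)) = 1/(0 + 51840) = 1/51840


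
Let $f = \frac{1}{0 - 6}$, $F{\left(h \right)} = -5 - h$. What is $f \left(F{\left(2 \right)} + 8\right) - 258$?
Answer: $- \frac{1549}{6} \approx -258.17$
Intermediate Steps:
$f = - \frac{1}{6}$ ($f = \frac{1}{-6} = - \frac{1}{6} \approx -0.16667$)
$f \left(F{\left(2 \right)} + 8\right) - 258 = - \frac{\left(-5 - 2\right) + 8}{6} - 258 = - \frac{-7 + 8}{6} - 258 = \left(- \frac{1}{6}\right) 1 - 258 = - \frac{1}{6} - 258 = - \frac{1549}{6}$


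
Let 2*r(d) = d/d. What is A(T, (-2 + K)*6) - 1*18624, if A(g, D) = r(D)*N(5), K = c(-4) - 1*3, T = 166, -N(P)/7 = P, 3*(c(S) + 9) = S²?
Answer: -37283/2 ≈ -18642.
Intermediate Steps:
c(S) = -9 + S²/3
N(P) = -7*P
r(d) = ½ (r(d) = (d/d)/2 = (½)*1 = ½)
K = -20/3 (K = (-9 + (⅓)*(-4)²) - 1*3 = (-9 + (⅓)*16) - 3 = (-9 + 16/3) - 3 = -11/3 - 3 = -20/3 ≈ -6.6667)
A(g, D) = -35/2 (A(g, D) = (-7*5)/2 = (½)*(-35) = -35/2)
A(T, (-2 + K)*6) - 1*18624 = -35/2 - 1*18624 = -35/2 - 18624 = -37283/2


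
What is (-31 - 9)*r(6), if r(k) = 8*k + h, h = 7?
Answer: -2200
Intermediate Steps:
r(k) = 7 + 8*k (r(k) = 8*k + 7 = 7 + 8*k)
(-31 - 9)*r(6) = (-31 - 9)*(7 + 8*6) = -40*(7 + 48) = -40*55 = -2200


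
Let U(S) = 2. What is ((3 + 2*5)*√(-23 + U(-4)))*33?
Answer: 429*I*√21 ≈ 1965.9*I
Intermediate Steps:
((3 + 2*5)*√(-23 + U(-4)))*33 = ((3 + 2*5)*√(-23 + 2))*33 = ((3 + 10)*√(-21))*33 = (13*(I*√21))*33 = (13*I*√21)*33 = 429*I*√21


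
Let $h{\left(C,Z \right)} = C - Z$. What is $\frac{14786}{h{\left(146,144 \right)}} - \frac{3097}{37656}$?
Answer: $\frac{278387711}{37656} \approx 7392.9$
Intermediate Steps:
$\frac{14786}{h{\left(146,144 \right)}} - \frac{3097}{37656} = \frac{14786}{146 - 144} - \frac{3097}{37656} = \frac{14786}{2} - \frac{3097}{37656} = 14786 \cdot \frac{1}{2} - \frac{3097}{37656} = 7393 - \frac{3097}{37656} = \frac{278387711}{37656}$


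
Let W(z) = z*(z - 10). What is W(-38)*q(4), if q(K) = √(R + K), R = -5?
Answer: 1824*I ≈ 1824.0*I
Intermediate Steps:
W(z) = z*(-10 + z)
q(K) = √(-5 + K)
W(-38)*q(4) = (-38*(-10 - 38))*√(-5 + 4) = (-38*(-48))*√(-1) = 1824*I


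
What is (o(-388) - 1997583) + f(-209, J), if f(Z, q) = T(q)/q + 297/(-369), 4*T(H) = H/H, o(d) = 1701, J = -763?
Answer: -249748807181/125132 ≈ -1.9959e+6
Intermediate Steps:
T(H) = ¼ (T(H) = (H/H)/4 = (¼)*1 = ¼)
f(Z, q) = -33/41 + 1/(4*q) (f(Z, q) = 1/(4*q) + 297/(-369) = 1/(4*q) + 297*(-1/369) = 1/(4*q) - 33/41 = -33/41 + 1/(4*q))
(o(-388) - 1997583) + f(-209, J) = (1701 - 1997583) + (1/164)*(41 - 132*(-763))/(-763) = -1995882 + (1/164)*(-1/763)*(41 + 100716) = -1995882 + (1/164)*(-1/763)*100757 = -1995882 - 100757/125132 = -249748807181/125132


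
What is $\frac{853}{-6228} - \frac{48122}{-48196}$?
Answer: $\frac{64648157}{75041172} \approx 0.8615$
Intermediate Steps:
$\frac{853}{-6228} - \frac{48122}{-48196} = 853 \left(- \frac{1}{6228}\right) - - \frac{24061}{24098} = - \frac{853}{6228} + \frac{24061}{24098} = \frac{64648157}{75041172}$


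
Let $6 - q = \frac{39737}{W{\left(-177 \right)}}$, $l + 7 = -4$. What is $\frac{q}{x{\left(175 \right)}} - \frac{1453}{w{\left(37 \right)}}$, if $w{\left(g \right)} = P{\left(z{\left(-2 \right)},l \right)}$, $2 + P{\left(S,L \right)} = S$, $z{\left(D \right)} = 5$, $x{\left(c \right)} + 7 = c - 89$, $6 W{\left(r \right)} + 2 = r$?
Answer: $- \frac{19828385}{42423} \approx -467.4$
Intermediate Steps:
$W{\left(r \right)} = - \frac{1}{3} + \frac{r}{6}$
$x{\left(c \right)} = -96 + c$ ($x{\left(c \right)} = -7 + \left(c - 89\right) = -7 + \left(-89 + c\right) = -96 + c$)
$l = -11$ ($l = -7 - 4 = -11$)
$P{\left(S,L \right)} = -2 + S$
$w{\left(g \right)} = 3$ ($w{\left(g \right)} = -2 + 5 = 3$)
$q = \frac{239496}{179}$ ($q = 6 - \frac{39737}{- \frac{1}{3} + \frac{1}{6} \left(-177\right)} = 6 - \frac{39737}{- \frac{1}{3} - \frac{59}{2}} = 6 - \frac{39737}{- \frac{179}{6}} = 6 - 39737 \left(- \frac{6}{179}\right) = 6 - - \frac{238422}{179} = 6 + \frac{238422}{179} = \frac{239496}{179} \approx 1338.0$)
$\frac{q}{x{\left(175 \right)}} - \frac{1453}{w{\left(37 \right)}} = \frac{239496}{179 \left(-96 + 175\right)} - \frac{1453}{3} = \frac{239496}{179 \cdot 79} - \frac{1453}{3} = \frac{239496}{179} \cdot \frac{1}{79} - \frac{1453}{3} = \frac{239496}{14141} - \frac{1453}{3} = - \frac{19828385}{42423}$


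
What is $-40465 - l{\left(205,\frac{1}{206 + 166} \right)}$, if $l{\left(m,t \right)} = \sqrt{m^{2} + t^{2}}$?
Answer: $-40465 - \frac{\sqrt{5815587601}}{372} \approx -40670.0$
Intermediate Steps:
$-40465 - l{\left(205,\frac{1}{206 + 166} \right)} = -40465 - \sqrt{205^{2} + \left(\frac{1}{206 + 166}\right)^{2}} = -40465 - \sqrt{42025 + \left(\frac{1}{372}\right)^{2}} = -40465 - \sqrt{42025 + \frac{1}{138384}} = -40465 - \sqrt{\frac{5815587601}{138384}} = -40465 - \frac{\sqrt{5815587601}}{372}$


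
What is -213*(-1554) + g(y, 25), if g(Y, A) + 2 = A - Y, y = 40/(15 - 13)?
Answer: 331005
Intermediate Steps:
y = 20 (y = 40/2 = 40*(½) = 20)
g(Y, A) = -2 + A - Y (g(Y, A) = -2 + (A - Y) = -2 + A - Y)
-213*(-1554) + g(y, 25) = -213*(-1554) + (-2 + 25 - 1*20) = 331002 + (-2 + 25 - 20) = 331002 + 3 = 331005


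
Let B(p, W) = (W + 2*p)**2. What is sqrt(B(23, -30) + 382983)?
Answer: sqrt(383239) ≈ 619.06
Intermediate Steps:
sqrt(B(23, -30) + 382983) = sqrt((-30 + 2*23)**2 + 382983) = sqrt((-30 + 46)**2 + 382983) = sqrt(16**2 + 382983) = sqrt(256 + 382983) = sqrt(383239)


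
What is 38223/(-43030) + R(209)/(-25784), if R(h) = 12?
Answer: -61628637/69342845 ≈ -0.88875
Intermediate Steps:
38223/(-43030) + R(209)/(-25784) = 38223/(-43030) + 12/(-25784) = 38223*(-1/43030) + 12*(-1/25784) = -38223/43030 - 3/6446 = -61628637/69342845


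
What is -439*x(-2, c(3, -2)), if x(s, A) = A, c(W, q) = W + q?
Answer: -439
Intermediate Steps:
-439*x(-2, c(3, -2)) = -439*(3 - 2) = -439*1 = -439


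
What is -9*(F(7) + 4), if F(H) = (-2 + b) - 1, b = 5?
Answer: -54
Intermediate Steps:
F(H) = 2 (F(H) = (-2 + 5) - 1 = 3 - 1 = 2)
-9*(F(7) + 4) = -9*(2 + 4) = -9*6 = -54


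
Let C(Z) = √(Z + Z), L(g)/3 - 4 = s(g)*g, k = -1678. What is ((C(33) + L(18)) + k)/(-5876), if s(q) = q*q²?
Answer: -156631/2938 - √66/5876 ≈ -53.313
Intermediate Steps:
s(q) = q³
L(g) = 12 + 3*g⁴ (L(g) = 12 + 3*(g³*g) = 12 + 3*g⁴)
C(Z) = √2*√Z (C(Z) = √(2*Z) = √2*√Z)
((C(33) + L(18)) + k)/(-5876) = ((√2*√33 + (12 + 3*18⁴)) - 1678)/(-5876) = ((√66 + (12 + 3*104976)) - 1678)*(-1/5876) = ((√66 + (12 + 314928)) - 1678)*(-1/5876) = ((√66 + 314940) - 1678)*(-1/5876) = ((314940 + √66) - 1678)*(-1/5876) = (313262 + √66)*(-1/5876) = -156631/2938 - √66/5876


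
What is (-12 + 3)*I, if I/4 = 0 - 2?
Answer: 72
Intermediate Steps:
I = -8 (I = 4*(0 - 2) = 4*(-2) = -8)
(-12 + 3)*I = (-12 + 3)*(-8) = -9*(-8) = 72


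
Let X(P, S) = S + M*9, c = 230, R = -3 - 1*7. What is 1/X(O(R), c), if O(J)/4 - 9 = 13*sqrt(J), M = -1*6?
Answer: 1/176 ≈ 0.0056818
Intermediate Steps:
M = -6
R = -10 (R = -3 - 7 = -10)
O(J) = 36 + 52*sqrt(J) (O(J) = 36 + 4*(13*sqrt(J)) = 36 + 52*sqrt(J))
X(P, S) = -54 + S (X(P, S) = S - 6*9 = S - 54 = -54 + S)
1/X(O(R), c) = 1/(-54 + 230) = 1/176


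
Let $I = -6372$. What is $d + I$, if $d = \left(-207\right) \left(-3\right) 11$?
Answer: $459$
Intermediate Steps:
$d = 6831$ ($d = 621 \cdot 11 = 6831$)
$d + I = 6831 - 6372 = 459$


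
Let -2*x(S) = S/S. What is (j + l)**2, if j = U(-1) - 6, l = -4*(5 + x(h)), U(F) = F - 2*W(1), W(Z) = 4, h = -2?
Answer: 1089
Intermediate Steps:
x(S) = -1/2 (x(S) = -S/(2*S) = -1/2*1 = -1/2)
U(F) = -8 + F (U(F) = F - 2*4 = F - 8 = -8 + F)
l = -18 (l = -4*(5 - 1/2) = -4*9/2 = -18)
j = -15 (j = (-8 - 1) - 6 = -9 - 6 = -15)
(j + l)**2 = (-15 - 18)**2 = (-33)**2 = 1089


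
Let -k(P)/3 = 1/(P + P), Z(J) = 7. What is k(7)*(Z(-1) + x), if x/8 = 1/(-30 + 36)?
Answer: -25/14 ≈ -1.7857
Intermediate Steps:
x = 4/3 (x = 8/(-30 + 36) = 8/6 = 8*(1/6) = 4/3 ≈ 1.3333)
k(P) = -3/(2*P) (k(P) = -3/(P + P) = -3*1/(2*P) = -3/(2*P))
k(7)*(Z(-1) + x) = (-3/2/7)*(7 + 4/3) = -3/2*1/7*(25/3) = -3/14*25/3 = -25/14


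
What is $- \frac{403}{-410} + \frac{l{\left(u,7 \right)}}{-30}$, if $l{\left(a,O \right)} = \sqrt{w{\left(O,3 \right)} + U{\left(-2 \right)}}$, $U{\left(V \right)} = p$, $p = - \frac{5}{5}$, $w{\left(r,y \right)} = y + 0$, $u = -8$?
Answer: $\frac{403}{410} - \frac{\sqrt{2}}{30} \approx 0.93579$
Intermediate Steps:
$w{\left(r,y \right)} = y$
$p = -1$ ($p = \left(-5\right) \frac{1}{5} = -1$)
$U{\left(V \right)} = -1$
$l{\left(a,O \right)} = \sqrt{2}$ ($l{\left(a,O \right)} = \sqrt{3 - 1} = \sqrt{2}$)
$- \frac{403}{-410} + \frac{l{\left(u,7 \right)}}{-30} = - \frac{403}{-410} + \frac{\sqrt{2}}{-30} = \left(-403\right) \left(- \frac{1}{410}\right) + \sqrt{2} \left(- \frac{1}{30}\right) = \frac{403}{410} - \frac{\sqrt{2}}{30}$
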